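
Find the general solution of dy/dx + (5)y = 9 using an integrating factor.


P(x) = 5, Q(x) = 9; integrating factor μ = e^(5x).
(μ y)' = 9e^(5x) ⇒ μ y = (9/5)e^(5x) + C.
Divide by μ: y = 9/5 + Ce^(-5x).


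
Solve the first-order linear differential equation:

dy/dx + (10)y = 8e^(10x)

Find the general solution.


P(x) = 10 ⇒ μ = e^(10x).
(μ y)' = 8e^(20x) ⇒ μ y = (8/20)e^(20x) + C.
Divide by μ: y = (2/5)e^(10x) + Ce^(-10x).


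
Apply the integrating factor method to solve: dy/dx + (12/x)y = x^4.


P(x) = 12/x ⇒ μ = x^12.
(x^12 y)' = x^16 ⇒ x^12 y = x^17/(17) + C.
Solve for y: y = (1/17)x^5 + C/x^12.


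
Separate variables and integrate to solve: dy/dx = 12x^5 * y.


Separate variables: dy/y = 12x^5 dx.
Integrate: ln|y| = 2x^6 + C₀.
Exponentiate: y = Ce^(2x^6).


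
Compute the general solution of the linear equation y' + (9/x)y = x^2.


P(x) = 9/x ⇒ μ = x^9.
(x^9 y)' = x^9·x^2 = x^11.
Integrate: x^9 y = x^12/(12) + C.
Solve for y: y = (1/12)x^3 + C/x^9.


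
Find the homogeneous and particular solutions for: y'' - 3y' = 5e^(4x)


Characteristic roots of r² - 3r = 0 are 3, 0.
y_h = C₁e^(3x) + C₂.
Forcing exponent 4 is not a characteristic root; try y_p = Ae^(4x).
Substitute: A·(16 + (-3)·4 + (0)) = A·4 = 5, so A = 5/4.
General solution: y = C₁e^(3x) + C₂ + (5/4)e^(4x).


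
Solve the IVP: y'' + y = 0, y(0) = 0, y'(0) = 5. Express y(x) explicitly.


Characteristic roots of r² + 1 = 0 are ±1i, so y = C₁cos(x) + C₂sin(x).
Apply y(0) = 0: C₁ = 0. Differentiate and apply y'(0) = 5: 1·C₂ = 5, so C₂ = 5.
Particular solution: y = 5sin(x).


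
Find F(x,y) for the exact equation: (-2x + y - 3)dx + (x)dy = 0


Check exactness: ∂M/∂y = 1 and ∂N/∂x = 1; equal, so the equation is exact.
Integrate M with respect to x (treating y as constant): ∫M dx = -x^2 + xy - 3x + h(y).
Differentiate w.r.t. y and set equal to N: all terms match, so h'(y) = 0 and h is a constant absorbed into C.
General solution: -x^2 + xy - 3x = C.


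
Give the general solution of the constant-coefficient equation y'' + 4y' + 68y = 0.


Characteristic equation: r² + 4r + 68 = 0.
Discriminant is negative; roots r = -2 ± 8i (complex conjugate pair).
General solution uses e^(α x)(C₁ cos(β x) + C₂ sin(β x)): y = e^(-2x)(C₁cos(8x) + C₂sin(8x)).


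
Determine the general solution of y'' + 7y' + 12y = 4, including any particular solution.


Characteristic roots of r² + 7r + 12 = 0 are -4, -3.
y_h = C₁e^(-4x) + C₂e^(-3x).
Constant forcing; try y_p = A. Then 12A = 4 ⇒ A = 1/3.
General solution: y = C₁e^(-4x) + C₂e^(-3x) + 1/3.


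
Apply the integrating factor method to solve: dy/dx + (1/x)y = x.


P(x) = 1/x ⇒ μ = x^1.
(x^1 y)' = x^2 ⇒ x^1 y = x^3/(3) + C.
Solve for y: y = (1/3)x^2 + C/x^1.


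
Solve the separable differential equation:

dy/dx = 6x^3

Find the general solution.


Integrate both sides with respect to x: y = ∫ 6x^3 dx = (3/2)x^4 + C.


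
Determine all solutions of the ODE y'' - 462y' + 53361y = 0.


Characteristic equation: r² - 462r + 53361 = 0, i.e. (r - 231)² = 0.
Repeated root r = 231; include an x factor for the second linearly independent solution.
General solution: y = (C₁ + C₂x)e^(231x).


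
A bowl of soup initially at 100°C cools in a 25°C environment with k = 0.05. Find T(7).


Newton's law: dT/dt = -k(T - T_a) has solution T(t) = T_a + (T₀ - T_a)e^(-kt).
Plug in T_a = 25, T₀ = 100, k = 0.05, t = 7: T(7) = 25 + (75)e^(-0.35) ≈ 77.9°C.


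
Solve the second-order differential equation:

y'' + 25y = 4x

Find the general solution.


Homogeneous: r² + 25 = 0 ⇒ r = ±5i, y_h = C₁cos(5x) + C₂sin(5x).
Polynomial forcing; try y_p = Ax + B. Then y_p'' + 25 y_p = 25(Ax + B) = 4x, so B = 0 and A = 4/25.
General solution: y = C₁cos(5x) + C₂sin(5x) + (4/25)x.


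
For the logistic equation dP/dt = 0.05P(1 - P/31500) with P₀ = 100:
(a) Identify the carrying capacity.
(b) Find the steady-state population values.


Logistic ODE dP/dt = 0.05P(1 - P/31500) has equilibria where dP/dt = 0, i.e. P = 0 or P = 31500.
The coefficient (1 - P/K) = 0 when P = K, identifying K = 31500 as the carrying capacity.
(a) K = 31500; (b) equilibria P = 0 and P = 31500.


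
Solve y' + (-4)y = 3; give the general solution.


P(x) = -4 ⇒ μ = e^(-4x).
(μ y)' = 3e^(-4x) ⇒ μ y = -(3/4)e^(-4x) + C.
Divide by μ: y = -3/4 + Ce^(4x).


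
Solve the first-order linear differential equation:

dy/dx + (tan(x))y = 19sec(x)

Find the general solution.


P(x) = tan(x) ⇒ μ = e^(∫tan(x)dx) = sec(x).
(sec(x) y)' = 19sec²(x) ⇒ sec(x) y = 19tan(x) + C.
Multiply by cos(x): y = 19sin(x) + C·cos(x).


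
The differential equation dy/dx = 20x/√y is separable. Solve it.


Separate: √y dy = 20x dx.
Integrate: (2/3)y^(3/2) = 10x² + C.


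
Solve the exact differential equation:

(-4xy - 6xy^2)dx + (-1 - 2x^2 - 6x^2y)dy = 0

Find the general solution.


Check exactness: ∂M/∂y = -4x - 12xy and ∂N/∂x = -4x - 12xy; equal, so the equation is exact.
Integrate M with respect to x (treating y as constant): ∫M dx = -2x^2y - 3x^2y^2 + h(y).
Differentiate w.r.t. y and set equal to N: the x-dependent terms already match, leaving h'(y) = -1. Integrate: h(y) = -y.
So F(x,y) = -y - 2x^2y - 3x^2y^2.
General solution: -y - 2x^2y - 3x^2y^2 = C.


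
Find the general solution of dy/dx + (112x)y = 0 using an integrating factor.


P(x) = 112x ⇒ μ = e^(56x²).
Q(x) = 0 so μ y is constant: y = Ce^(-56x²).


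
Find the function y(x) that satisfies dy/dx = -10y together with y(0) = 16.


General solution of y' = -10y is y = Ce^(-10x).
Apply y(0) = 16: C = 16.
Particular solution: y = 16e^(-10x).


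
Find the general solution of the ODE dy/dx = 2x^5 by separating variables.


Integrate both sides with respect to x: y = ∫ 2x^5 dx = (1/3)x^6 + C.


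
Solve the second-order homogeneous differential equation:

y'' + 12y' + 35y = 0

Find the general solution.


Characteristic equation: r² + 12r + 35 = 0.
Factor: (r + 5)(r + 7) = 0 ⇒ r = -5, -7 (distinct real).
General solution: y = C₁e^(-5x) + C₂e^(-7x).


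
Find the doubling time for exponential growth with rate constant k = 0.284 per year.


Exponential growth: P(t) = P₀ e^(0.284t). Set P(t)/P₀ = 2: e^(0.284t) = 2.
Solve: t = ln(2)/0.284 ≈ 2.44 years.


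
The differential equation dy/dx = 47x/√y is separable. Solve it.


Separate: √y dy = 47x dx.
Integrate: (2/3)y^(3/2) = (47/2)x² + C.


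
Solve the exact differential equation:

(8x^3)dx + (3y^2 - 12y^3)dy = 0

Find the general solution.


Check exactness: ∂M/∂y = 0 and ∂N/∂x = 0; equal, so the equation is exact.
Integrate M with respect to x (treating y as constant): ∫M dx = 2x^4 + h(y).
Differentiate w.r.t. y and set equal to N: the x-dependent terms already match, leaving h'(y) = 3y^2 - 12y^3. Integrate: h(y) = y^3 - 3y^4.
So F(x,y) = 2x^4 + y^3 - 3y^4.
General solution: 2x^4 + y^3 - 3y^4 = C.


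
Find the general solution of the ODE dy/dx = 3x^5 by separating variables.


Integrate both sides with respect to x: y = ∫ 3x^5 dx = (1/2)x^6 + C.


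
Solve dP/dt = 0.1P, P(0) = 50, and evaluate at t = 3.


The ODE dP/dt = 0.1P has solution P(t) = P(0)e^(0.1t).
Substitute P(0) = 50 and t = 3: P(3) = 50 e^(0.30) ≈ 67.


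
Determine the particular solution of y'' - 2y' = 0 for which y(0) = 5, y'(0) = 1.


Characteristic roots of r² - 2r = 0 are 0, 2.
General solution y = c₁ + c₂ e^(2x).
Apply y(0) = 5: c₁ + c₂ = 5. Apply y'(0) = 1: 0 c₁ + 2 c₂ = 1.
Solve: c₁ = 9/2, c₂ = 1/2.
Particular solution: y = 9/2 + (1/2)e^(2x).


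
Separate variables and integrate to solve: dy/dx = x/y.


Separate variables: y dy = x dx.
Integrate both sides: y²/2 = (1/2)x^2 + C₀.
Multiply by 2: y² = x^2 + C.


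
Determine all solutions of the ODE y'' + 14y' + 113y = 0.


Characteristic equation: r² + 14r + 113 = 0.
Discriminant is negative; roots r = -7 ± 8i (complex conjugate pair).
General solution uses e^(α x)(C₁ cos(β x) + C₂ sin(β x)): y = e^(-7x)(C₁cos(8x) + C₂sin(8x)).


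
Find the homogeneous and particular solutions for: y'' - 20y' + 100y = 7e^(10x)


Characteristic polynomial (r - 10)² = 0; repeated root r = 10.
y_h = (C₁ + C₂x)e^(10x). Forcing matches the repeated root (resonance), so try y_p = Ax² e^(10x).
Substitute and solve for A: 2A = 7, so A = 7/2.
General solution: y = (C₁ + C₂x + (7/2)x²)e^(10x).


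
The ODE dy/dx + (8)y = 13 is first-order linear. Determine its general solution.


P(x) = 8, Q(x) = 13; integrating factor μ = e^(8x).
(μ y)' = 13e^(8x) ⇒ μ y = (13/8)e^(8x) + C.
Divide by μ: y = 13/8 + Ce^(-8x).


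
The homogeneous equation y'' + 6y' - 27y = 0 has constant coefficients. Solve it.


Characteristic equation: r² + 6r - 27 = 0.
Factor: (r + 9)(r - 3) = 0 ⇒ r = -9, 3 (distinct real).
General solution: y = C₁e^(-9x) + C₂e^(3x).


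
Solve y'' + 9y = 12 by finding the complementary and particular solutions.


Homogeneous part: r² + 9 = 0 ⇒ r = ±3i, so y_h = C₁cos(3x) + C₂sin(3x).
Try constant y_p = A; plug in: 9A = 12 ⇒ A = 4/3.
General solution: y = C₁cos(3x) + C₂sin(3x) + 4/3.


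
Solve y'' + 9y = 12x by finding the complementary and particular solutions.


Homogeneous: r² + 9 = 0 ⇒ r = ±3i, y_h = C₁cos(3x) + C₂sin(3x).
Polynomial forcing; try y_p = Ax + B. Then y_p'' + 9 y_p = 9(Ax + B) = 12x, so B = 0 and A = 4/3.
General solution: y = C₁cos(3x) + C₂sin(3x) + (4/3)x.


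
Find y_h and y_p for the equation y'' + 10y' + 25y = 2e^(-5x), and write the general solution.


Characteristic polynomial (r + 5)² = 0; repeated root r = -5.
y_h = (C₁ + C₂x)e^(-5x). Forcing matches the repeated root (resonance), so try y_p = Ax² e^(-5x).
Substitute and solve for A: 2A = 2, so A = 1.
General solution: y = (C₁ + C₂x + x²)e^(-5x).


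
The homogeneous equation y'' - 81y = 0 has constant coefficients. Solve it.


Characteristic equation: r² - 81 = 0.
Factor: (r - 9)(r + 9) = 0 ⇒ r = 9, -9 (distinct real).
General solution: y = C₁e^(9x) + C₂e^(-9x).


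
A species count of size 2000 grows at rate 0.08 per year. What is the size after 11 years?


The ODE dP/dt = 0.08P has solution P(t) = P(0)e^(0.08t).
Substitute P(0) = 2000 and t = 11: P(11) = 2000 e^(0.88) ≈ 4822.


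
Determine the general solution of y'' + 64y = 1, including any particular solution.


Homogeneous part: r² + 64 = 0 ⇒ r = ±8i, so y_h = C₁cos(8x) + C₂sin(8x).
Try constant y_p = A; plug in: 64A = 1 ⇒ A = 1/64.
General solution: y = C₁cos(8x) + C₂sin(8x) + 1/64.


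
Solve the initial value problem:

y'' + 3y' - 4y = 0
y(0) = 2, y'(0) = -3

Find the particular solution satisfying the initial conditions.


Characteristic roots of r² + 3r - 4 = 0 are -4, 1.
General solution y = c₁ e^(-4x) + c₂ e^(x).
Apply y(0) = 2: c₁ + c₂ = 2. Apply y'(0) = -3: -4 c₁ + 1 c₂ = -3.
Solve: c₁ = 1, c₂ = 1.
Particular solution: y = e^(-4x) + e^(x).


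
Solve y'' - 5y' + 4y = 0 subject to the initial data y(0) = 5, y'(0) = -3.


Characteristic roots of r² - 5r + 4 = 0 are 1, 4.
General solution y = c₁ e^(x) + c₂ e^(4x).
Apply y(0) = 5: c₁ + c₂ = 5. Apply y'(0) = -3: 1 c₁ + 4 c₂ = -3.
Solve: c₁ = 23/3, c₂ = -8/3.
Particular solution: y = (23/3)e^(x) - (8/3)e^(4x).


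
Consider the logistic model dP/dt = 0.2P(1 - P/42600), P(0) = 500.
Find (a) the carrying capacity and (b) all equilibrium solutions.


Logistic ODE dP/dt = 0.2P(1 - P/42600) has equilibria where dP/dt = 0, i.e. P = 0 or P = 42600.
The coefficient (1 - P/K) = 0 when P = K, identifying K = 42600 as the carrying capacity.
(a) K = 42600; (b) equilibria P = 0 and P = 42600.


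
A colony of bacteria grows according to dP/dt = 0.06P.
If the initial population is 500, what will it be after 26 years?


The ODE dP/dt = 0.06P has solution P(t) = P(0)e^(0.06t).
Substitute P(0) = 500 and t = 26: P(26) = 500 e^(1.56) ≈ 2379.


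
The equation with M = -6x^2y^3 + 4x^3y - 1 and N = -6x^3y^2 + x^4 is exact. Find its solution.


Check exactness: ∂M/∂y = -18x^2y^2 + 4x^3 and ∂N/∂x = -18x^2y^2 + 4x^3; equal, so the equation is exact.
Integrate M with respect to x (treating y as constant): ∫M dx = -2x^3y^3 + x^4y - x + h(y).
Differentiate w.r.t. y and set equal to N: all terms match, so h'(y) = 0 and h is a constant absorbed into C.
General solution: -2x^3y^3 + x^4y - x = C.


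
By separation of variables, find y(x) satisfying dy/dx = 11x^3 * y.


Separate variables: dy/y = 11x^3 dx.
Integrate: ln|y| = (11/4)x^4 + C₀.
Exponentiate: y = Ce^((11/4)x^4).


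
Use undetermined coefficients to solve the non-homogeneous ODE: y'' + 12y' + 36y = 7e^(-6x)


Characteristic polynomial (r + 6)² = 0; repeated root r = -6.
y_h = (C₁ + C₂x)e^(-6x). Forcing matches the repeated root (resonance), so try y_p = Ax² e^(-6x).
Substitute and solve for A: 2A = 7, so A = 7/2.
General solution: y = (C₁ + C₂x + (7/2)x²)e^(-6x).


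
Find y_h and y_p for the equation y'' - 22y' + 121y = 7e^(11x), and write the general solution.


Characteristic polynomial (r - 11)² = 0; repeated root r = 11.
y_h = (C₁ + C₂x)e^(11x). Forcing matches the repeated root (resonance), so try y_p = Ax² e^(11x).
Substitute and solve for A: 2A = 7, so A = 7/2.
General solution: y = (C₁ + C₂x + (7/2)x²)e^(11x).


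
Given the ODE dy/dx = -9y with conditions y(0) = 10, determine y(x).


General solution of y' = -9y is y = Ce^(-9x).
Apply y(0) = 10: C = 10.
Particular solution: y = 10e^(-9x).


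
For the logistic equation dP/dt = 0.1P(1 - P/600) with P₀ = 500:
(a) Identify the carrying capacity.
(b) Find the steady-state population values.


Logistic ODE dP/dt = 0.1P(1 - P/600) has equilibria where dP/dt = 0, i.e. P = 0 or P = 600.
The coefficient (1 - P/K) = 0 when P = K, identifying K = 600 as the carrying capacity.
(a) K = 600; (b) equilibria P = 0 and P = 600.


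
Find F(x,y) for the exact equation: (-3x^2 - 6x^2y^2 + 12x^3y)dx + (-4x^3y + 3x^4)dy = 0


Check exactness: ∂M/∂y = -12x^2y + 12x^3 and ∂N/∂x = -12x^2y + 12x^3; equal, so the equation is exact.
Integrate M with respect to x (treating y as constant): ∫M dx = -x^3 - 2x^3y^2 + 3x^4y + h(y).
Differentiate w.r.t. y and set equal to N: all terms match, so h'(y) = 0 and h is a constant absorbed into C.
General solution: -x^3 - 2x^3y^2 + 3x^4y = C.


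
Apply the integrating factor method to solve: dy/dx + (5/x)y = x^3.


P(x) = 5/x ⇒ μ = x^5.
(x^5 y)' = x^5·x^3 = x^8.
Integrate: x^5 y = x^9/(9) + C.
Solve for y: y = (1/9)x^4 + C/x^5.


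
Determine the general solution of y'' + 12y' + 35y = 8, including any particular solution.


Characteristic roots of r² + 12r + 35 = 0 are -7, -5.
y_h = C₁e^(-7x) + C₂e^(-5x).
Constant forcing; try y_p = A. Then 35A = 8 ⇒ A = 8/35.
General solution: y = C₁e^(-7x) + C₂e^(-5x) + 8/35.


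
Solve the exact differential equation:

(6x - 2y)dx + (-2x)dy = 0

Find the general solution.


Check exactness: ∂M/∂y = -2 and ∂N/∂x = -2; equal, so the equation is exact.
Integrate M with respect to x (treating y as constant): ∫M dx = 3x^2 - 2xy + h(y).
Differentiate w.r.t. y and set equal to N: all terms match, so h'(y) = 0 and h is a constant absorbed into C.
General solution: 3x^2 - 2xy = C.


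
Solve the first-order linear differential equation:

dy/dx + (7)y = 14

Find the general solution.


P(x) = 7, Q(x) = 14; integrating factor μ = e^(7x).
(μ y)' = 14e^(7x) ⇒ μ y = 2e^(7x) + C.
Divide by μ: y = 2 + Ce^(-7x).


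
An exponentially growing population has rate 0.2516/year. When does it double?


Exponential growth: P(t) = P₀ e^(0.2516t). Set P(t)/P₀ = 2: e^(0.2516t) = 2.
Solve: t = ln(2)/0.2516 ≈ 2.75 years.


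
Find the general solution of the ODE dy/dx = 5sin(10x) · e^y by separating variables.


Separate: e^(-y) dy = 5sin(10x) dx.
Integrate: -e^(-y) = -(1/2)cos(10x) + C₀.
Rearrange: e^(-y) = (1/2)cos(10x) + C.


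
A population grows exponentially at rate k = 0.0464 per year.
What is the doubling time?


Exponential growth: P(t) = P₀ e^(0.0464t). Set P(t)/P₀ = 2: e^(0.0464t) = 2.
Solve: t = ln(2)/0.0464 ≈ 14.94 years.


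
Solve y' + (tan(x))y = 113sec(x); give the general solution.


P(x) = tan(x) ⇒ μ = e^(∫tan(x)dx) = sec(x).
(sec(x) y)' = 113sec²(x) ⇒ sec(x) y = 113tan(x) + C.
Multiply by cos(x): y = 113sin(x) + C·cos(x).


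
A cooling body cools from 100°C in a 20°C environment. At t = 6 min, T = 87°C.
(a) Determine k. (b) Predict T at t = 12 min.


Newton's law: T(t) = T_a + (T₀ - T_a)e^(-kt).
(a) Use T(6) = 87: (87 - 20)/(100 - 20) = e^(-k·6), so k = -ln(0.838)/6 ≈ 0.0296.
(b) Apply k to t = 12: T(12) = 20 + (80)e^(-0.355) ≈ 76.1°C.


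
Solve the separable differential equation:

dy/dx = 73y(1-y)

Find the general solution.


Separate: dy/[y(1-y)] = 73 dx.
Partial fractions: 1/[y(1-y)] = 1/y + 1/(1-y).
Integrate: ln|y/(1-y)| = 73x + C₀.
Solve for y: y = 1/(1 + Ce^(-73x)).


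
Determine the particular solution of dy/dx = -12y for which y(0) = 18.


General solution of y' = -12y is y = Ce^(-12x).
Apply y(0) = 18: C = 18.
Particular solution: y = 18e^(-12x).


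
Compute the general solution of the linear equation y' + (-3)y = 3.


P(x) = -3 ⇒ μ = e^(-3x).
(μ y)' = 3e^(-3x) ⇒ μ y = -e^(-3x) + C.
Divide by μ: y = -1 + Ce^(3x).


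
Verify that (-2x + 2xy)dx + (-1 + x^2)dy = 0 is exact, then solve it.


Check exactness: ∂M/∂y = 2x and ∂N/∂x = 2x; equal, so the equation is exact.
Integrate M with respect to x (treating y as constant): ∫M dx = -x^2 + x^2y + h(y).
Differentiate w.r.t. y and set equal to N: the x-dependent terms already match, leaving h'(y) = -1. Integrate: h(y) = -y.
So F(x,y) = -x^2 - y + x^2y.
General solution: -x^2 - y + x^2y = C.


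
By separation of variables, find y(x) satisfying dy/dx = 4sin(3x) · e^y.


Separate: e^(-y) dy = 4sin(3x) dx.
Integrate: -e^(-y) = -(4/3)cos(3x) + C₀.
Rearrange: e^(-y) = (4/3)cos(3x) + C.


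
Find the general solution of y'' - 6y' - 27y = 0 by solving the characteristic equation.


Characteristic equation: r² - 6r - 27 = 0.
Factor: (r + 3)(r - 9) = 0 ⇒ r = -3, 9 (distinct real).
General solution: y = C₁e^(-3x) + C₂e^(9x).


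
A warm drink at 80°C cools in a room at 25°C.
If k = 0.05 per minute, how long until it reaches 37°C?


From T(t) = T_a + (T₀ - T_a)e^(-kt), set T(t) = 37:
(37 - 25) / (80 - 25) = e^(-0.05t), so t = -ln(0.218)/0.05 ≈ 30.4 minutes.


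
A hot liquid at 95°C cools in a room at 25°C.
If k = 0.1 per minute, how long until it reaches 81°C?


From T(t) = T_a + (T₀ - T_a)e^(-kt), set T(t) = 81:
(81 - 25) / (95 - 25) = e^(-0.1t), so t = -ln(0.800)/0.1 ≈ 2.2 minutes.


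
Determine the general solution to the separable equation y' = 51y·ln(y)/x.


Separate: dy/[y ln(y)] = 51 dx/x.
Substitute u = ln(y): du/u = 51 dx/x.
Integrate: ln|ln(y)| = 51ln|x| + C₀, hence ln(y) = C·x^51.


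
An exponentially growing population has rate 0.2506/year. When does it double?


Exponential growth: P(t) = P₀ e^(0.2506t). Set P(t)/P₀ = 2: e^(0.2506t) = 2.
Solve: t = ln(2)/0.2506 ≈ 2.77 years.


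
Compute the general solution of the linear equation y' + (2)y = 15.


P(x) = 2, Q(x) = 15; integrating factor μ = e^(2x).
(μ y)' = 15e^(2x) ⇒ μ y = (15/2)e^(2x) + C.
Divide by μ: y = 15/2 + Ce^(-2x).


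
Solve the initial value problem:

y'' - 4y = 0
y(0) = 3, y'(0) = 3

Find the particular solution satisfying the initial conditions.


Characteristic roots of r² - 4 = 0 are -2, 2.
General solution y = c₁ e^(-2x) + c₂ e^(2x).
Apply y(0) = 3: c₁ + c₂ = 3. Apply y'(0) = 3: -2 c₁ + 2 c₂ = 3.
Solve: c₁ = 3/4, c₂ = 9/4.
Particular solution: y = (3/4)e^(-2x) + (9/4)e^(2x).


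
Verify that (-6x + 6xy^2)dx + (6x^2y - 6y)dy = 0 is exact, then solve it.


Check exactness: ∂M/∂y = 12xy and ∂N/∂x = 12xy; equal, so the equation is exact.
Integrate M with respect to x (treating y as constant): ∫M dx = -3x^2 + 3x^2y^2 + h(y).
Differentiate w.r.t. y and set equal to N: the x-dependent terms already match, leaving h'(y) = -6y. Integrate: h(y) = -3y^2.
So F(x,y) = -3x^2 + 3x^2y^2 - 3y^2.
General solution: -3x^2 + 3x^2y^2 - 3y^2 = C.


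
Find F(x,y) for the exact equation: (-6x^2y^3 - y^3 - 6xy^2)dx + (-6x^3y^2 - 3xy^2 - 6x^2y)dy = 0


Check exactness: ∂M/∂y = -18x^2y^2 - 3y^2 - 12xy and ∂N/∂x = -18x^2y^2 - 3y^2 - 12xy; equal, so the equation is exact.
Integrate M with respect to x (treating y as constant): ∫M dx = -2x^3y^3 - xy^3 - 3x^2y^2 + h(y).
Differentiate w.r.t. y and set equal to N: all terms match, so h'(y) = 0 and h is a constant absorbed into C.
General solution: -2x^3y^3 - xy^3 - 3x^2y^2 = C.


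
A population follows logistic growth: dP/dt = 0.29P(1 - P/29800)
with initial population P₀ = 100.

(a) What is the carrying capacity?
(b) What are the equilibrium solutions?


Logistic ODE dP/dt = 0.29P(1 - P/29800) has equilibria where dP/dt = 0, i.e. P = 0 or P = 29800.
The coefficient (1 - P/K) = 0 when P = K, identifying K = 29800 as the carrying capacity.
(a) K = 29800; (b) equilibria P = 0 and P = 29800.


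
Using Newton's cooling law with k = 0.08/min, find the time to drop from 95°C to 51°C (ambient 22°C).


From T(t) = T_a + (T₀ - T_a)e^(-kt), set T(t) = 51:
(51 - 22) / (95 - 22) = e^(-0.08t), so t = -ln(0.397)/0.08 ≈ 11.5 minutes.


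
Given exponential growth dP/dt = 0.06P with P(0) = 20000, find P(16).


The ODE dP/dt = 0.06P has solution P(t) = P(0)e^(0.06t).
Substitute P(0) = 20000 and t = 16: P(16) = 20000 e^(0.96) ≈ 52234.


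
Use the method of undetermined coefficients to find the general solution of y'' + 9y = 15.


Homogeneous part: r² + 9 = 0 ⇒ r = ±3i, so y_h = C₁cos(3x) + C₂sin(3x).
Try constant y_p = A; plug in: 9A = 15 ⇒ A = 5/3.
General solution: y = C₁cos(3x) + C₂sin(3x) + 5/3.


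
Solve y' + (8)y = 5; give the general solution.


P(x) = 8, Q(x) = 5; integrating factor μ = e^(8x).
(μ y)' = 5e^(8x) ⇒ μ y = (5/8)e^(8x) + C.
Divide by μ: y = 5/8 + Ce^(-8x).


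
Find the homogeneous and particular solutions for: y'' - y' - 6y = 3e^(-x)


Characteristic roots of r² - r - 6 = 0 are 3, -2.
y_h = C₁e^(3x) + C₂e^(-2x).
Forcing exponent -1 is not a characteristic root; try y_p = Ae^(-x).
Substitute: A·(1 + (-1)·-1 + (-6)) = A·-4 = 3, so A = -3/4.
General solution: y = C₁e^(3x) + C₂e^(-2x) - (3/4)e^(-x).


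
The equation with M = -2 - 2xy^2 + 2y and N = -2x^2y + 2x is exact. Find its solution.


Check exactness: ∂M/∂y = -4xy + 2 and ∂N/∂x = -4xy + 2; equal, so the equation is exact.
Integrate M with respect to x (treating y as constant): ∫M dx = -2x - x^2y^2 + 2xy + h(y).
Differentiate w.r.t. y and set equal to N: all terms match, so h'(y) = 0 and h is a constant absorbed into C.
General solution: -2x - x^2y^2 + 2xy = C.


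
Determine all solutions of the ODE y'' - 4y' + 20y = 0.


Characteristic equation: r² - 4r + 20 = 0.
Discriminant is negative; roots r = 2 ± 4i (complex conjugate pair).
General solution uses e^(α x)(C₁ cos(β x) + C₂ sin(β x)): y = e^(2x)(C₁cos(4x) + C₂sin(4x)).


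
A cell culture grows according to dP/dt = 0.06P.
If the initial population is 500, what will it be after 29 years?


The ODE dP/dt = 0.06P has solution P(t) = P(0)e^(0.06t).
Substitute P(0) = 500 and t = 29: P(29) = 500 e^(1.74) ≈ 2849.


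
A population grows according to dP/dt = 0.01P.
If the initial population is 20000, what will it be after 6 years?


The ODE dP/dt = 0.01P has solution P(t) = P(0)e^(0.01t).
Substitute P(0) = 20000 and t = 6: P(6) = 20000 e^(0.06) ≈ 21237.


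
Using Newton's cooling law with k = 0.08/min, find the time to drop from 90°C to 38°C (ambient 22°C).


From T(t) = T_a + (T₀ - T_a)e^(-kt), set T(t) = 38:
(38 - 22) / (90 - 22) = e^(-0.08t), so t = -ln(0.235)/0.08 ≈ 18.1 minutes.


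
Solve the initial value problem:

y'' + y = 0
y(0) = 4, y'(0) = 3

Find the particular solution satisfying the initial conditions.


Characteristic roots of r² + 1 = 0 are ±1i, so y = C₁cos(x) + C₂sin(x).
Apply y(0) = 4: C₁ = 4. Differentiate and apply y'(0) = 3: 1·C₂ = 3, so C₂ = 3.
Particular solution: y = 4cos(x) + 3sin(x).


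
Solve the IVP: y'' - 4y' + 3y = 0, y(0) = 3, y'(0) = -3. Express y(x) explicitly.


Characteristic roots of r² - 4r + 3 = 0 are 3, 1.
General solution y = c₁ e^(3x) + c₂ e^(x).
Apply y(0) = 3: c₁ + c₂ = 3. Apply y'(0) = -3: 3 c₁ + 1 c₂ = -3.
Solve: c₁ = -3, c₂ = 6.
Particular solution: y = -3e^(3x) + 6e^(x).


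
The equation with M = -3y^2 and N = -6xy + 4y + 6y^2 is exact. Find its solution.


Check exactness: ∂M/∂y = -6y and ∂N/∂x = -6y; equal, so the equation is exact.
Integrate M with respect to x (treating y as constant): ∫M dx = -3xy^2 + h(y).
Differentiate w.r.t. y and set equal to N: the x-dependent terms already match, leaving h'(y) = 4y + 6y^2. Integrate: h(y) = 2y^2 + 2y^3.
So F(x,y) = -3xy^2 + 2y^2 + 2y^3.
General solution: -3xy^2 + 2y^2 + 2y^3 = C.


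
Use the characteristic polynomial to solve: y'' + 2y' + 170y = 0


Characteristic equation: r² + 2r + 170 = 0.
Discriminant is negative; roots r = -1 ± 13i (complex conjugate pair).
General solution uses e^(α x)(C₁ cos(β x) + C₂ sin(β x)): y = e^(-x)(C₁cos(13x) + C₂sin(13x)).


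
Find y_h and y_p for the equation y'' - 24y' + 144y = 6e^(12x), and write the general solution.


Characteristic polynomial (r - 12)² = 0; repeated root r = 12.
y_h = (C₁ + C₂x)e^(12x). Forcing matches the repeated root (resonance), so try y_p = Ax² e^(12x).
Substitute and solve for A: 2A = 6, so A = 3.
General solution: y = (C₁ + C₂x + 3x²)e^(12x).


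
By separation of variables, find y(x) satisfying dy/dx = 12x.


Integrate both sides with respect to x: y = ∫ 12x dx = 6x^2 + C.


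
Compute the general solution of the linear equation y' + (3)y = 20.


P(x) = 3, Q(x) = 20; integrating factor μ = e^(3x).
(μ y)' = 20e^(3x) ⇒ μ y = (20/3)e^(3x) + C.
Divide by μ: y = 20/3 + Ce^(-3x).


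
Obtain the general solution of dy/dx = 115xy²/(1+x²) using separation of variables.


Separate: dy/y² = 115x/(1+x²) dx.
Integrate LHS: ∫ dy/y² = -1/y.
Integrate RHS via u = 1+x²: (115/2)ln(1+x²) + C.
Result: -1/y = (115/2)ln(1+x²) + C.


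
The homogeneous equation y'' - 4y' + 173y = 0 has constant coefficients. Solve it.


Characteristic equation: r² - 4r + 173 = 0.
Discriminant is negative; roots r = 2 ± 13i (complex conjugate pair).
General solution uses e^(α x)(C₁ cos(β x) + C₂ sin(β x)): y = e^(2x)(C₁cos(13x) + C₂sin(13x)).


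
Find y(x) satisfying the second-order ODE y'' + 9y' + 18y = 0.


Characteristic equation: r² + 9r + 18 = 0.
Factor: (r + 3)(r + 6) = 0 ⇒ r = -3, -6 (distinct real).
General solution: y = C₁e^(-3x) + C₂e^(-6x).


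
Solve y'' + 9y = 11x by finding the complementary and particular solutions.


Homogeneous: r² + 9 = 0 ⇒ r = ±3i, y_h = C₁cos(3x) + C₂sin(3x).
Polynomial forcing; try y_p = Ax + B. Then y_p'' + 9 y_p = 9(Ax + B) = 11x, so B = 0 and A = 11/9.
General solution: y = C₁cos(3x) + C₂sin(3x) + (11/9)x.


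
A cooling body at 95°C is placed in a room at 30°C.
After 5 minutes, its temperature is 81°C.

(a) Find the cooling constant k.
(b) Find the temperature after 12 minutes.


Newton's law: T(t) = T_a + (T₀ - T_a)e^(-kt).
(a) Use T(5) = 81: (81 - 30)/(95 - 30) = e^(-k·5), so k = -ln(0.785)/5 ≈ 0.0485.
(b) Apply k to t = 12: T(12) = 30 + (65)e^(-0.582) ≈ 66.3°C.


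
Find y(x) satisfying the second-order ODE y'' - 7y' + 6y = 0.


Characteristic equation: r² - 7r + 6 = 0.
Factor: (r - 6)(r - 1) = 0 ⇒ r = 6, 1 (distinct real).
General solution: y = C₁e^(6x) + C₂e^(x).


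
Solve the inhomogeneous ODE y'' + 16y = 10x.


Homogeneous: r² + 16 = 0 ⇒ r = ±4i, y_h = C₁cos(4x) + C₂sin(4x).
Polynomial forcing; try y_p = Ax + B. Then y_p'' + 16 y_p = 16(Ax + B) = 10x, so B = 0 and A = 5/8.
General solution: y = C₁cos(4x) + C₂sin(4x) + (5/8)x.


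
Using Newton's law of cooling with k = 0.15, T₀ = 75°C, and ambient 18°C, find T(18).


Newton's law: dT/dt = -k(T - T_a) has solution T(t) = T_a + (T₀ - T_a)e^(-kt).
Plug in T_a = 18, T₀ = 75, k = 0.15, t = 18: T(18) = 18 + (57)e^(-2.70) ≈ 21.8°C.


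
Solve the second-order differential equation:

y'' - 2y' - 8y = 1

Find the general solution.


Characteristic roots of r² - 2r - 8 = 0 are 4, -2.
y_h = C₁e^(4x) + C₂e^(-2x).
Forcing exponent 0 is not a characteristic root; try y_p = A.
Substitute: A·(0 + (-2)·0 + (-8)) = A·-8 = 1, so A = -1/8.
General solution: y = C₁e^(4x) + C₂e^(-2x) - 1/8.


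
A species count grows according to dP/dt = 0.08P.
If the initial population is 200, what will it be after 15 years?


The ODE dP/dt = 0.08P has solution P(t) = P(0)e^(0.08t).
Substitute P(0) = 200 and t = 15: P(15) = 200 e^(1.20) ≈ 664.


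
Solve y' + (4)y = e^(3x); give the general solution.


P(x) = 4 ⇒ μ = e^(4x).
(μ y)' = e^(7x) ⇒ μ y = e^(7x)/7 + C.
Divide by μ: y = (1/7)e^(3x) + Ce^(-4x).


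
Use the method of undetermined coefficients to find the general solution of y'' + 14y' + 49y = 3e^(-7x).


Characteristic polynomial (r + 7)² = 0; repeated root r = -7.
y_h = (C₁ + C₂x)e^(-7x). Forcing matches the repeated root (resonance), so try y_p = Ax² e^(-7x).
Substitute and solve for A: 2A = 3, so A = 3/2.
General solution: y = (C₁ + C₂x + (3/2)x²)e^(-7x).


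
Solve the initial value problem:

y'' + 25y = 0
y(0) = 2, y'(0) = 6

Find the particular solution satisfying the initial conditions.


Characteristic roots of r² + 25 = 0 are ±5i, so y = C₁cos(5x) + C₂sin(5x).
Apply y(0) = 2: C₁ = 2. Differentiate and apply y'(0) = 6: 5·C₂ = 6, so C₂ = 6/5.
Particular solution: y = 2cos(5x) + (6/5)sin(5x).


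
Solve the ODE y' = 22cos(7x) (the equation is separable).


g(y) = 1, so integrate directly: y = ∫ 22cos(7x) dx = (22/7)sin(7x) + C.


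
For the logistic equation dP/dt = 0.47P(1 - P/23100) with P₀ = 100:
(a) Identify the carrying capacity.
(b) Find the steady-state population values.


Logistic ODE dP/dt = 0.47P(1 - P/23100) has equilibria where dP/dt = 0, i.e. P = 0 or P = 23100.
The coefficient (1 - P/K) = 0 when P = K, identifying K = 23100 as the carrying capacity.
(a) K = 23100; (b) equilibria P = 0 and P = 23100.


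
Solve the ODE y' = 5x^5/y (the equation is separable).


Separate variables: y dy = 5x^5 dx.
Integrate both sides: y²/2 = (5/6)x^6 + C₀.
Multiply by 2: y² = (5/3)x^6 + C.


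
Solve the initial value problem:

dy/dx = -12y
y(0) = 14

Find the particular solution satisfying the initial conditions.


General solution of y' = -12y is y = Ce^(-12x).
Apply y(0) = 14: C = 14.
Particular solution: y = 14e^(-12x).


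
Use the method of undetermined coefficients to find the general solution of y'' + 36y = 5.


Homogeneous part: r² + 36 = 0 ⇒ r = ±6i, so y_h = C₁cos(6x) + C₂sin(6x).
Try constant y_p = A; plug in: 36A = 5 ⇒ A = 5/36.
General solution: y = C₁cos(6x) + C₂sin(6x) + 5/36.


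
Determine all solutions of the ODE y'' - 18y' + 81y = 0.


Characteristic equation: r² - 18r + 81 = 0, i.e. (r - 9)² = 0.
Repeated root r = 9; include an x factor for the second linearly independent solution.
General solution: y = (C₁ + C₂x)e^(9x).


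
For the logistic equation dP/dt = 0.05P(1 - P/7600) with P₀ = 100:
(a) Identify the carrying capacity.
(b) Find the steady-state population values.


Logistic ODE dP/dt = 0.05P(1 - P/7600) has equilibria where dP/dt = 0, i.e. P = 0 or P = 7600.
The coefficient (1 - P/K) = 0 when P = K, identifying K = 7600 as the carrying capacity.
(a) K = 7600; (b) equilibria P = 0 and P = 7600.


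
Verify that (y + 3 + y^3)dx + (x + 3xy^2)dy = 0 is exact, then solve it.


Check exactness: ∂M/∂y = 1 + 3y^2 and ∂N/∂x = 1 + 3y^2; equal, so the equation is exact.
Integrate M with respect to x (treating y as constant): ∫M dx = xy + 3x + xy^3 + h(y).
Differentiate w.r.t. y and set equal to N: all terms match, so h'(y) = 0 and h is a constant absorbed into C.
General solution: xy + 3x + xy^3 = C.


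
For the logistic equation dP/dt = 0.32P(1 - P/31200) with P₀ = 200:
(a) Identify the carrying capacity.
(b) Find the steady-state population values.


Logistic ODE dP/dt = 0.32P(1 - P/31200) has equilibria where dP/dt = 0, i.e. P = 0 or P = 31200.
The coefficient (1 - P/K) = 0 when P = K, identifying K = 31200 as the carrying capacity.
(a) K = 31200; (b) equilibria P = 0 and P = 31200.


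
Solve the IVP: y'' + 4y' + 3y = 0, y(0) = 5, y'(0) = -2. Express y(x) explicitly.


Characteristic roots of r² + 4r + 3 = 0 are -3, -1.
General solution y = c₁ e^(-3x) + c₂ e^(-x).
Apply y(0) = 5: c₁ + c₂ = 5. Apply y'(0) = -2: -3 c₁ - 1 c₂ = -2.
Solve: c₁ = -3/2, c₂ = 13/2.
Particular solution: y = -(3/2)e^(-3x) + (13/2)e^(-x).


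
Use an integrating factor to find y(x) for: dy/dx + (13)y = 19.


P(x) = 13, Q(x) = 19; integrating factor μ = e^(13x).
(μ y)' = 19e^(13x) ⇒ μ y = (19/13)e^(13x) + C.
Divide by μ: y = 19/13 + Ce^(-13x).


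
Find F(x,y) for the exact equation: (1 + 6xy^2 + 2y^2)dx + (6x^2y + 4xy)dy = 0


Check exactness: ∂M/∂y = 12xy + 4y and ∂N/∂x = 12xy + 4y; equal, so the equation is exact.
Integrate M with respect to x (treating y as constant): ∫M dx = x + 3x^2y^2 + 2xy^2 + h(y).
Differentiate w.r.t. y and set equal to N: all terms match, so h'(y) = 0 and h is a constant absorbed into C.
General solution: x + 3x^2y^2 + 2xy^2 = C.


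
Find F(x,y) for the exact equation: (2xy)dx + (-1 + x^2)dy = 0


Check exactness: ∂M/∂y = 2x and ∂N/∂x = 2x; equal, so the equation is exact.
Integrate M with respect to x (treating y as constant): ∫M dx = x^2y + h(y).
Differentiate w.r.t. y and set equal to N: the x-dependent terms already match, leaving h'(y) = -1. Integrate: h(y) = -y.
So F(x,y) = -y + x^2y.
General solution: -y + x^2y = C.


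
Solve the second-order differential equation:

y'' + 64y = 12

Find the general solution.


Homogeneous part: r² + 64 = 0 ⇒ r = ±8i, so y_h = C₁cos(8x) + C₂sin(8x).
Try constant y_p = A; plug in: 64A = 12 ⇒ A = 3/16.
General solution: y = C₁cos(8x) + C₂sin(8x) + 3/16.


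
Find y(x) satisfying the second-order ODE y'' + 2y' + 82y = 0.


Characteristic equation: r² + 2r + 82 = 0.
Discriminant is negative; roots r = -1 ± 9i (complex conjugate pair).
General solution uses e^(α x)(C₁ cos(β x) + C₂ sin(β x)): y = e^(-x)(C₁cos(9x) + C₂sin(9x)).


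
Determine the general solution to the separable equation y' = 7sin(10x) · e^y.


Separate: e^(-y) dy = 7sin(10x) dx.
Integrate: -e^(-y) = -(7/10)cos(10x) + C₀.
Rearrange: e^(-y) = (7/10)cos(10x) + C.


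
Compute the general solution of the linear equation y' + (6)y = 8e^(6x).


P(x) = 6 ⇒ μ = e^(6x).
(μ y)' = 8e^(12x) ⇒ μ y = (8/12)e^(12x) + C.
Divide by μ: y = (2/3)e^(6x) + Ce^(-6x).


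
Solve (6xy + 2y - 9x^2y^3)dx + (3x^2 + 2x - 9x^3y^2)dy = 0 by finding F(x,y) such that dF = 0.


Check exactness: ∂M/∂y = 6x + 2 - 27x^2y^2 and ∂N/∂x = 6x + 2 - 27x^2y^2; equal, so the equation is exact.
Integrate M with respect to x (treating y as constant): ∫M dx = 3x^2y + 2xy - 3x^3y^3 + h(y).
Differentiate w.r.t. y and set equal to N: all terms match, so h'(y) = 0 and h is a constant absorbed into C.
General solution: 3x^2y + 2xy - 3x^3y^3 = C.


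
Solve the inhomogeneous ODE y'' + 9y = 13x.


Homogeneous: r² + 9 = 0 ⇒ r = ±3i, y_h = C₁cos(3x) + C₂sin(3x).
Polynomial forcing; try y_p = Ax + B. Then y_p'' + 9 y_p = 9(Ax + B) = 13x, so B = 0 and A = 13/9.
General solution: y = C₁cos(3x) + C₂sin(3x) + (13/9)x.


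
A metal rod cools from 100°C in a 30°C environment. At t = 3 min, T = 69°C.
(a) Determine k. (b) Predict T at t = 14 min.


Newton's law: T(t) = T_a + (T₀ - T_a)e^(-kt).
(a) Use T(3) = 69: (69 - 30)/(100 - 30) = e^(-k·3), so k = -ln(0.557)/3 ≈ 0.1950.
(b) Apply k to t = 14: T(14) = 30 + (70)e^(-2.730) ≈ 34.6°C.


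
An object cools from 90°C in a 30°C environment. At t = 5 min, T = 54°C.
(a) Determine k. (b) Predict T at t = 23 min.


Newton's law: T(t) = T_a + (T₀ - T_a)e^(-kt).
(a) Use T(5) = 54: (54 - 30)/(90 - 30) = e^(-k·5), so k = -ln(0.400)/5 ≈ 0.1833.
(b) Apply k to t = 23: T(23) = 30 + (60)e^(-4.215) ≈ 30.9°C.


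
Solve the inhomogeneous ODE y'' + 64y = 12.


Homogeneous part: r² + 64 = 0 ⇒ r = ±8i, so y_h = C₁cos(8x) + C₂sin(8x).
Try constant y_p = A; plug in: 64A = 12 ⇒ A = 3/16.
General solution: y = C₁cos(8x) + C₂sin(8x) + 3/16.


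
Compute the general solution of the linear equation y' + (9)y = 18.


P(x) = 9, Q(x) = 18; integrating factor μ = e^(9x).
(μ y)' = 18e^(9x) ⇒ μ y = 2e^(9x) + C.
Divide by μ: y = 2 + Ce^(-9x).


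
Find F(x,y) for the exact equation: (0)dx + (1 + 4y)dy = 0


Check exactness: ∂M/∂y = 0 and ∂N/∂x = 0; equal, so the equation is exact.
Integrate M with respect to x (treating y as constant): ∫M dx = 0 + h(y).
Differentiate w.r.t. y and set equal to N: the x-dependent terms already match, leaving h'(y) = 1 + 4y. Integrate: h(y) = y + 2y^2.
So F(x,y) = y + 2y^2.
General solution: y + 2y^2 = C.


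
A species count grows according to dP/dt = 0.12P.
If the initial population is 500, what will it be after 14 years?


The ODE dP/dt = 0.12P has solution P(t) = P(0)e^(0.12t).
Substitute P(0) = 500 and t = 14: P(14) = 500 e^(1.68) ≈ 2683.


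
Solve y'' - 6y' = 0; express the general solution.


Characteristic equation: r² - 6r = 0.
Factor: (r - 0)(r - 6) = 0 ⇒ r = 0, 6 (distinct real).
General solution: y = C₁ + C₂e^(6x).


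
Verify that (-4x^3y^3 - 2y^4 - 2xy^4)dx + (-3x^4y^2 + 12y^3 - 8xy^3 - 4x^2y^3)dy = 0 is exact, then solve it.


Check exactness: ∂M/∂y = -12x^3y^2 - 8y^3 - 8xy^3 and ∂N/∂x = -12x^3y^2 - 8y^3 - 8xy^3; equal, so the equation is exact.
Integrate M with respect to x (treating y as constant): ∫M dx = -x^4y^3 - 2xy^4 - x^2y^4 + h(y).
Differentiate w.r.t. y and set equal to N: the x-dependent terms already match, leaving h'(y) = 12y^3. Integrate: h(y) = 3y^4.
So F(x,y) = -x^4y^3 + 3y^4 - 2xy^4 - x^2y^4.
General solution: -x^4y^3 + 3y^4 - 2xy^4 - x^2y^4 = C.


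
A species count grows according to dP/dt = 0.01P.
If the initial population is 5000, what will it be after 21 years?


The ODE dP/dt = 0.01P has solution P(t) = P(0)e^(0.01t).
Substitute P(0) = 5000 and t = 21: P(21) = 5000 e^(0.21) ≈ 6168.


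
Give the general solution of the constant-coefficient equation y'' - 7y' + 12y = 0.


Characteristic equation: r² - 7r + 12 = 0.
Factor: (r - 4)(r - 3) = 0 ⇒ r = 4, 3 (distinct real).
General solution: y = C₁e^(4x) + C₂e^(3x).


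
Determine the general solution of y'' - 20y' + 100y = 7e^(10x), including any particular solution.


Characteristic polynomial (r - 10)² = 0; repeated root r = 10.
y_h = (C₁ + C₂x)e^(10x). Forcing matches the repeated root (resonance), so try y_p = Ax² e^(10x).
Substitute and solve for A: 2A = 7, so A = 7/2.
General solution: y = (C₁ + C₂x + (7/2)x²)e^(10x).


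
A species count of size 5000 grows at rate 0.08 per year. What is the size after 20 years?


The ODE dP/dt = 0.08P has solution P(t) = P(0)e^(0.08t).
Substitute P(0) = 5000 and t = 20: P(20) = 5000 e^(1.60) ≈ 24765.


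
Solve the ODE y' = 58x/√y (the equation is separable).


Separate: √y dy = 58x dx.
Integrate: (2/3)y^(3/2) = 29x² + C.
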